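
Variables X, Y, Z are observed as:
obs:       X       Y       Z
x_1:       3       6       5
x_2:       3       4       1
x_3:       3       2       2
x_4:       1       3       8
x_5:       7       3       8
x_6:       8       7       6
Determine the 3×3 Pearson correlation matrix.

Step 1 — column means:
  mean(X) = (3 + 3 + 3 + 1 + 7 + 8) / 6 = 25/6 = 4.1667
  mean(Y) = (6 + 4 + 2 + 3 + 3 + 7) / 6 = 25/6 = 4.1667
  mean(Z) = (5 + 1 + 2 + 8 + 8 + 6) / 6 = 30/6 = 5

Step 2 — sample variances and covariances s[i,j] = (1/(n-1)) · Σ_k (x_{k,i} - mean_i) · (x_{k,j} - mean_j), with n-1 = 5:
  s[X,X] = ((-1.1667)·(-1.1667) + (-1.1667)·(-1.1667) + (-1.1667)·(-1.1667) + (-3.1667)·(-3.1667) + (2.8333)·(2.8333) + (3.8333)·(3.8333)) / 5 = 36.8333/5 = 7.3667
  s[X,Y] = ((-1.1667)·(1.8333) + (-1.1667)·(-0.1667) + (-1.1667)·(-2.1667) + (-3.1667)·(-1.1667) + (2.8333)·(-1.1667) + (3.8333)·(2.8333)) / 5 = 11.8333/5 = 2.3667
  s[X,Z] = ((-1.1667)·(0) + (-1.1667)·(-4) + (-1.1667)·(-3) + (-3.1667)·(3) + (2.8333)·(3) + (3.8333)·(1)) / 5 = 11/5 = 2.2
  s[Y,Y] = ((1.8333)·(1.8333) + (-0.1667)·(-0.1667) + (-2.1667)·(-2.1667) + (-1.1667)·(-1.1667) + (-1.1667)·(-1.1667) + (2.8333)·(2.8333)) / 5 = 18.8333/5 = 3.7667
  s[Y,Z] = ((1.8333)·(0) + (-0.1667)·(-4) + (-2.1667)·(-3) + (-1.1667)·(3) + (-1.1667)·(3) + (2.8333)·(1)) / 5 = 3/5 = 0.6
  s[Z,Z] = ((0)·(0) + (-4)·(-4) + (-3)·(-3) + (3)·(3) + (3)·(3) + (1)·(1)) / 5 = 44/5 = 8.8
  Sample standard deviations s_i = √(s[i,i]):
  s(X) = √(7.3667) = 2.7142
  s(Y) = √(3.7667) = 1.9408
  s(Z) = √(8.8) = 2.9665

Step 3 — r_{ij} = s_{ij} / (s_i · s_j):
  r[X,X] = 1 (diagonal).
  r[X,Y] = 2.3667 / (2.7142 · 1.9408) = 2.3667 / 5.2676 = 0.4493
  r[X,Z] = 2.2 / (2.7142 · 2.9665) = 2.2 / 8.0515 = 0.2732
  r[Y,Y] = 1 (diagonal).
  r[Y,Z] = 0.6 / (1.9408 · 2.9665) = 0.6 / 5.7573 = 0.1042
  r[Z,Z] = 1 (diagonal).

R is symmetric with unit diagonal. Assembling:

R = [[1, 0.4493, 0.2732],
 [0.4493, 1, 0.1042],
 [0.2732, 0.1042, 1]]


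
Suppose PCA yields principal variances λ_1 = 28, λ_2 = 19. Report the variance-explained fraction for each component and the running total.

Step 1 — total variance = trace(Sigma) = Σ λ_i = 28 + 19 = 47.

Step 2 — fraction explained by component i = λ_i / Σ λ:
  PC1: 28/47 = 0.5957
  PC2: 19/47 = 0.4043

Step 3 — cumulative fraction after k components = (λ_1 + ... + λ_k) / Σ λ:
  k = 1: 28/47 = 0.5957
  k = 2: (28 + 19)/47 = 47/47 = 1

Summary (fraction, with percent):

explained: PC1 0.5957 (59.57%), PC2 0.4043 (40.43%);  cumulative: 0.5957, 1


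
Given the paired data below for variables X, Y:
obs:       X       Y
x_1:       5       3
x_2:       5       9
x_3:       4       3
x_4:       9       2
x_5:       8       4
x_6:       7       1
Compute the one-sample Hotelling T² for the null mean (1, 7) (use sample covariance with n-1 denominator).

Step 1 — sample mean vector:
  mean(X) = (5 + 5 + 4 + 9 + 8 + 7) / 6 = 38/6 = 6.3333
  mean(Y) = (3 + 9 + 3 + 2 + 4 + 1) / 6 = 22/6 = 3.6667
  x̄ = (6.3333, 3.6667),  deviation x̄ - mu_0 = (6.3333, 3.6667) - (1, 7) = (5.3333, -3.3333).

Step 2 — sample covariance matrix, S[i,j] = (1/(n-1)) · Σ_k (x_{k,i} - mean_i) · (x_{k,j} - mean_j), divisor n-1 = 5:
  S[X,X] = ((-1.3333)·(-1.3333) + (-1.3333)·(-1.3333) + (-2.3333)·(-2.3333) + (2.6667)·(2.6667) + (1.6667)·(1.6667) + (0.6667)·(0.6667)) / 5 = 19.3333/5 = 3.8667
  S[X,Y] = ((-1.3333)·(-0.6667) + (-1.3333)·(5.3333) + (-2.3333)·(-0.6667) + (2.6667)·(-1.6667) + (1.6667)·(0.3333) + (0.6667)·(-2.6667)) / 5 = -10.3333/5 = -2.0667
  S[Y,Y] = ((-0.6667)·(-0.6667) + (5.3333)·(5.3333) + (-0.6667)·(-0.6667) + (-1.6667)·(-1.6667) + (0.3333)·(0.3333) + (-2.6667)·(-2.6667)) / 5 = 39.3333/5 = 7.8667
  S = [[3.8667, -2.0667],
 [-2.0667, 7.8667]].

Step 3 — invert S. det(S) = 3.8667·7.8667 - (-2.0667)² = 26.1467.
  S^{-1} = (1/det) · [[d, -b], [-b, a]] = [[0.3009, 0.079],
 [0.079, 0.1479]].

Step 4 — quadratic form (x̄ - mu_0)^T · S^{-1} · (x̄ - mu_0):
  S^{-1} · (x̄ - mu_0) = (1.3412, -0.0714),
  (x̄ - mu_0)^T · [...] = (5.3333)·(1.3412) + (-3.3333)·(-0.0714) = 7.3908.

Step 5 — scale by n: T² = 6 · 7.3908 = 44.3447.

T² ≈ 44.3447


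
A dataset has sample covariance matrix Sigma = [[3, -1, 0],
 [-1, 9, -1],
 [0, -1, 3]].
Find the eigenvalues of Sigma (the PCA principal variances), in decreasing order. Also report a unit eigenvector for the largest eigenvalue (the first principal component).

Step 1 — characteristic polynomial p(λ) = det(λI - Sigma) = λ³ - tr·λ² + c_1·λ - det, where tr = trace, c_1 = sum of the principal 2×2 minors, det = det(Sigma):
  tr = 3 + 9 + 3 = 15,
  c_1 = (3·9 - (-1)²) + (3·3 - (0)²) + (9·3 - (-1)²) = 26 + 9 + 26 = 61,
  det = 3·(9·3 - (-1)²) - (-1)·((-1)·3 - (-1)·(0)) + (0)·((-1)·(-1) - 9·(0)) = 3·(26) - (-1)·(-3) + (0)·(1) = 75.
  So p(λ) = λ³ - 15λ² + 61λ - 75.
Step 2 — look for an integer root (rational root theorem: any rational root is an integer divisor of 75). Testing λ = 3:
  p(3) = 27 - 135 + 183 - 75 = 0  ✓
  Dividing out (λ - 3): p(λ) = (λ - 3)(λ² - 12λ + 25).
Step 3 — remaining eigenvalues from the quadratic λ² - 12λ + 25 = 0:
  Δ = 12² - 4·25 = 144 - 100 = 44,  λ = (12 ± √44)/2 = (12 ± 6.6332)/2 ≈ 9.3166 or 2.6834.
  Sorted: λ_1 = 9.3166,  λ_2 = 3,  λ_3 = 2.6834  (check: sum = 15 = tr ✓).

Step 4 — unit eigenvector for λ_1 ≈ 9.3166: v spans the null space of (Sigma - λ_1 I), whose rows are
  r_1 = (-6.3166, -1, 0),  r_2 = (-1, -0.3166, -1),  r_3 = (0, -1, -6.3166).
  v is orthogonal to every row, so take v ∝ r_1 × r_2 = ((-1)·(-1) - (0)·(-0.3166), (0)·(-1) - (-6.3166)·(-1), (-6.3166)·(-0.3166) - (-1)·(-1)) ≈ (1, -6.3166, 1).
  Let u = (1, -6.3166, 1).
  ||u|| = √((1)² + (-6.3166)² + (1)²) = √(41.8997) ≈ 6.473,  v_1 = u/||u|| ≈ (0.1545, -0.9758, 0.1545) (||v_1|| = 1).

λ_1 = 9.3166,  λ_2 = 3,  λ_3 = 2.6834;  v_1 ≈ (0.1545, -0.9758, 0.1545)


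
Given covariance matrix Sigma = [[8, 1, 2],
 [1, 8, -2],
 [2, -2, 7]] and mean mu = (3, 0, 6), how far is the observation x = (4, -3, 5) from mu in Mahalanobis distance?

Step 1 — centre the observation: (x - mu) = (1, -3, -1).

Step 2 — invert Sigma (cofactor / det for 3×3, or solve directly):
  Sigma^{-1} = [[0.1409, -0.0298, -0.0488],
 [-0.0298, 0.1409, 0.0488],
 [-0.0488, 0.0488, 0.1707]].

Step 3 — form the quadratic (x - mu)^T · Sigma^{-1} · (x - mu):
  Sigma^{-1} · (x - mu) = (0.2791, -0.5014, -0.3659).
  (x - mu)^T · [Sigma^{-1} · (x - mu)] = (1)·(0.2791) + (-3)·(-0.5014) + (-1)·(-0.3659) = 2.1491.

Step 4 — take square root: d = √(2.1491) ≈ 1.466.

d(x, mu) = √(2.1491) ≈ 1.466


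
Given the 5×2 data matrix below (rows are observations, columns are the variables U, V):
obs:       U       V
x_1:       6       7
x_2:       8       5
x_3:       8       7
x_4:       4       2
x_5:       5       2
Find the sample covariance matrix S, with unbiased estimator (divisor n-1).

Step 1 — column means:
  mean(U) = (6 + 8 + 8 + 4 + 5) / 5 = 31/5 = 6.2
  mean(V) = (7 + 5 + 7 + 2 + 2) / 5 = 23/5 = 4.6

Step 2 — sample covariance S[i,j] = (1/(n-1)) · Σ_k (x_{k,i} - mean_i) · (x_{k,j} - mean_j), with n-1 = 4.
  S[U,U] = ((-0.2)·(-0.2) + (1.8)·(1.8) + (1.8)·(1.8) + (-2.2)·(-2.2) + (-1.2)·(-1.2)) / 4 = 12.8/4 = 3.2
  S[U,V] = ((-0.2)·(2.4) + (1.8)·(0.4) + (1.8)·(2.4) + (-2.2)·(-2.6) + (-1.2)·(-2.6)) / 4 = 13.4/4 = 3.35
  S[V,V] = ((2.4)·(2.4) + (0.4)·(0.4) + (2.4)·(2.4) + (-2.6)·(-2.6) + (-2.6)·(-2.6)) / 4 = 25.2/4 = 6.3

S is symmetric (S[j,i] = S[i,j]). Assembling:

S = [[3.2, 3.35],
 [3.35, 6.3]]


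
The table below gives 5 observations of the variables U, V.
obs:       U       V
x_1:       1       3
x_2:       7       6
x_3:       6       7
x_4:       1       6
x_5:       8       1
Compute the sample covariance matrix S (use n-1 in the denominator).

Step 1 — column means:
  mean(U) = (1 + 7 + 6 + 1 + 8) / 5 = 23/5 = 4.6
  mean(V) = (3 + 6 + 7 + 6 + 1) / 5 = 23/5 = 4.6

Step 2 — sample covariance S[i,j] = (1/(n-1)) · Σ_k (x_{k,i} - mean_i) · (x_{k,j} - mean_j), with n-1 = 4.
  S[U,U] = ((-3.6)·(-3.6) + (2.4)·(2.4) + (1.4)·(1.4) + (-3.6)·(-3.6) + (3.4)·(3.4)) / 4 = 45.2/4 = 11.3
  S[U,V] = ((-3.6)·(-1.6) + (2.4)·(1.4) + (1.4)·(2.4) + (-3.6)·(1.4) + (3.4)·(-3.6)) / 4 = -4.8/4 = -1.2
  S[V,V] = ((-1.6)·(-1.6) + (1.4)·(1.4) + (2.4)·(2.4) + (1.4)·(1.4) + (-3.6)·(-3.6)) / 4 = 25.2/4 = 6.3

S is symmetric (S[j,i] = S[i,j]). Assembling:

S = [[11.3, -1.2],
 [-1.2, 6.3]]


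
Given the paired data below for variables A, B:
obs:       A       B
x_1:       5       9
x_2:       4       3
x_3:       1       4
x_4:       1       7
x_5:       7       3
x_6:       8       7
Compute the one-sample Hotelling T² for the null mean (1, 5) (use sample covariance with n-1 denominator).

Step 1 — sample mean vector:
  mean(A) = (5 + 4 + 1 + 1 + 7 + 8) / 6 = 26/6 = 4.3333
  mean(B) = (9 + 3 + 4 + 7 + 3 + 7) / 6 = 33/6 = 5.5
  x̄ = (4.3333, 5.5),  deviation x̄ - mu_0 = (4.3333, 5.5) - (1, 5) = (3.3333, 0.5).

Step 2 — sample covariance matrix, S[i,j] = (1/(n-1)) · Σ_k (x_{k,i} - mean_i) · (x_{k,j} - mean_j), divisor n-1 = 5:
  S[A,A] = ((0.6667)·(0.6667) + (-0.3333)·(-0.3333) + (-3.3333)·(-3.3333) + (-3.3333)·(-3.3333) + (2.6667)·(2.6667) + (3.6667)·(3.6667)) / 5 = 43.3333/5 = 8.6667
  S[A,B] = ((0.6667)·(3.5) + (-0.3333)·(-2.5) + (-3.3333)·(-1.5) + (-3.3333)·(1.5) + (2.6667)·(-2.5) + (3.6667)·(1.5)) / 5 = 2/5 = 0.4
  S[B,B] = ((3.5)·(3.5) + (-2.5)·(-2.5) + (-1.5)·(-1.5) + (1.5)·(1.5) + (-2.5)·(-2.5) + (1.5)·(1.5)) / 5 = 31.5/5 = 6.3
  S = [[8.6667, 0.4],
 [0.4, 6.3]].

Step 3 — invert S. det(S) = 8.6667·6.3 - (0.4)² = 54.44.
  S^{-1} = (1/det) · [[d, -b], [-b, a]] = [[0.1157, -0.0073],
 [-0.0073, 0.1592]].

Step 4 — quadratic form (x̄ - mu_0)^T · S^{-1} · (x̄ - mu_0):
  S^{-1} · (x̄ - mu_0) = (0.3821, 0.0551),
  (x̄ - mu_0)^T · [...] = (3.3333)·(0.3821) + (0.5)·(0.0551) = 1.3011.

Step 5 — scale by n: T² = 6 · 1.3011 = 7.8068.

T² ≈ 7.8068


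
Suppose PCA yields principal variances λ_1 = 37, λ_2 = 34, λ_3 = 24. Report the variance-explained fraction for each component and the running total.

Step 1 — total variance = trace(Sigma) = Σ λ_i = 37 + 34 + 24 = 95.

Step 2 — fraction explained by component i = λ_i / Σ λ:
  PC1: 37/95 = 0.3895
  PC2: 34/95 = 0.3579
  PC3: 24/95 = 0.2526

Step 3 — cumulative fraction after k components = (λ_1 + ... + λ_k) / Σ λ:
  k = 1: 37/95 = 0.3895
  k = 2: (37 + 34)/95 = 71/95 = 0.7474
  k = 3: (37 + 34 + 24)/95 = 95/95 = 1

Summary (fraction, with percent):

explained: PC1 0.3895 (38.95%), PC2 0.3579 (35.79%), PC3 0.2526 (25.26%);  cumulative: 0.3895, 0.7474, 1


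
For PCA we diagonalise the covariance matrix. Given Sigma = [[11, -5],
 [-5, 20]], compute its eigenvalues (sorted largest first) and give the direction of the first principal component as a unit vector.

Step 1 — characteristic polynomial of 2×2 Sigma:
  det(Sigma - λI) = λ² - trace · λ + det = 0.
  trace = 11 + 20 = 31, det = 11·20 - (-5)² = 195.
Step 2 — discriminant:
  Δ = trace² - 4·det = 961 - 780 = 181.
Step 3 — eigenvalues:
  λ = (trace ± √Δ)/2 = (31 ± 13.4536)/2,
  λ_1 = 22.2268,  λ_2 = 8.7732.

Step 4 — unit eigenvector for λ_1: solve (Sigma - λ_1 I)v = 0. First row:
  (11 - 22.2268)·v_x + (-5)·v_y = 0, i.e. (-11.2268)·v_x + (-5)·v_y = 0,
  so v ∝ (b, λ_1 - a) = (-5, 11.2268); multiply by -1 so the first entry is positive: u = (5, -11.2268).
  ||u|| = √((5)² + (-11.2268)²) = √(151.0413) ≈ 12.2899,
  v_1 = u/||u|| ≈ (0.4068, -0.9135) (||v_1|| = 1).

λ_1 = 22.2268,  λ_2 = 8.7732;  v_1 ≈ (0.4068, -0.9135)


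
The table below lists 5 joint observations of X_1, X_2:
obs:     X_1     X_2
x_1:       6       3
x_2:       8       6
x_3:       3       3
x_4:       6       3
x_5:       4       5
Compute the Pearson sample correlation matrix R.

Step 1 — column means:
  mean(X_1) = (6 + 8 + 3 + 6 + 4) / 5 = 27/5 = 5.4
  mean(X_2) = (3 + 6 + 3 + 3 + 5) / 5 = 20/5 = 4

Step 2 — sample variances and covariances s[i,j] = (1/(n-1)) · Σ_k (x_{k,i} - mean_i) · (x_{k,j} - mean_j), with n-1 = 4:
  s[X_1,X_1] = ((0.6)·(0.6) + (2.6)·(2.6) + (-2.4)·(-2.4) + (0.6)·(0.6) + (-1.4)·(-1.4)) / 4 = 15.2/4 = 3.8
  s[X_1,X_2] = ((0.6)·(-1) + (2.6)·(2) + (-2.4)·(-1) + (0.6)·(-1) + (-1.4)·(1)) / 4 = 5/4 = 1.25
  s[X_2,X_2] = ((-1)·(-1) + (2)·(2) + (-1)·(-1) + (-1)·(-1) + (1)·(1)) / 4 = 8/4 = 2
  Sample standard deviations s_i = √(s[i,i]):
  s(X_1) = √(3.8) = 1.9494
  s(X_2) = √(2) = 1.4142

Step 3 — r_{ij} = s_{ij} / (s_i · s_j):
  r[X_1,X_1] = 1 (diagonal).
  r[X_1,X_2] = 1.25 / (1.9494 · 1.4142) = 1.25 / 2.7568 = 0.4534
  r[X_2,X_2] = 1 (diagonal).

R is symmetric with unit diagonal. Assembling:

R = [[1, 0.4534],
 [0.4534, 1]]


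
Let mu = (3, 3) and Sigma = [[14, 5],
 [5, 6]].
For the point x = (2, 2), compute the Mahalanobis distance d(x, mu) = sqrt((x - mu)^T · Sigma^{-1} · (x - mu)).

Step 1 — centre the observation: (x - mu) = (-1, -1).

Step 2 — invert Sigma. det(Sigma) = 14·6 - (5)² = 59.
  Sigma^{-1} = (1/det) · [[d, -b], [-b, a]] = [[0.1017, -0.0847],
 [-0.0847, 0.2373]].

Step 3 — form the quadratic (x - mu)^T · Sigma^{-1} · (x - mu):
  Sigma^{-1} · (x - mu) = (-0.0169, -0.1525).
  (x - mu)^T · [Sigma^{-1} · (x - mu)] = (-1)·(-0.0169) + (-1)·(-0.1525) = 0.1695.

Step 4 — take square root: d = √(0.1695) ≈ 0.4117.

d(x, mu) = √(0.1695) ≈ 0.4117


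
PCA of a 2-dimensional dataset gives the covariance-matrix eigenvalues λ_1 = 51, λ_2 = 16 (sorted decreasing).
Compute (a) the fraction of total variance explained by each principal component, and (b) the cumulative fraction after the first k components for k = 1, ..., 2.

Step 1 — total variance = trace(Sigma) = Σ λ_i = 51 + 16 = 67.

Step 2 — fraction explained by component i = λ_i / Σ λ:
  PC1: 51/67 = 0.7612
  PC2: 16/67 = 0.2388

Step 3 — cumulative fraction after k components = (λ_1 + ... + λ_k) / Σ λ:
  k = 1: 51/67 = 0.7612
  k = 2: (51 + 16)/67 = 67/67 = 1

Summary (fraction, with percent):

explained: PC1 0.7612 (76.12%), PC2 0.2388 (23.88%);  cumulative: 0.7612, 1


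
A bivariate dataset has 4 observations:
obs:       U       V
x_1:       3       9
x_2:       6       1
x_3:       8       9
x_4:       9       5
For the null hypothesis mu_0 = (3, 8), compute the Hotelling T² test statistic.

Step 1 — sample mean vector:
  mean(U) = (3 + 6 + 8 + 9) / 4 = 26/4 = 6.5
  mean(V) = (9 + 1 + 9 + 5) / 4 = 24/4 = 6
  x̄ = (6.5, 6),  deviation x̄ - mu_0 = (6.5, 6) - (3, 8) = (3.5, -2).

Step 2 — sample covariance matrix, S[i,j] = (1/(n-1)) · Σ_k (x_{k,i} - mean_i) · (x_{k,j} - mean_j), divisor n-1 = 3:
  S[U,U] = ((-3.5)·(-3.5) + (-0.5)·(-0.5) + (1.5)·(1.5) + (2.5)·(2.5)) / 3 = 21/3 = 7
  S[U,V] = ((-3.5)·(3) + (-0.5)·(-5) + (1.5)·(3) + (2.5)·(-1)) / 3 = -6/3 = -2
  S[V,V] = ((3)·(3) + (-5)·(-5) + (3)·(3) + (-1)·(-1)) / 3 = 44/3 = 14.6667
  S = [[7, -2],
 [-2, 14.6667]].

Step 3 — invert S. det(S) = 7·14.6667 - (-2)² = 98.6667.
  S^{-1} = (1/det) · [[d, -b], [-b, a]] = [[0.1486, 0.0203],
 [0.0203, 0.0709]].

Step 4 — quadratic form (x̄ - mu_0)^T · S^{-1} · (x̄ - mu_0):
  S^{-1} · (x̄ - mu_0) = (0.4797, -0.0709),
  (x̄ - mu_0)^T · [...] = (3.5)·(0.4797) + (-2)·(-0.0709) = 1.8209.

Step 5 — scale by n: T² = 4 · 1.8209 = 7.2838.

T² ≈ 7.2838


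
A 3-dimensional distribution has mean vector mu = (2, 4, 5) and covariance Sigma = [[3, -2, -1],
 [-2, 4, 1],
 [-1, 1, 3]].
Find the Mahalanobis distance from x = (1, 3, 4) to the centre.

Step 1 — centre the observation: (x - mu) = (-1, -1, -1).

Step 2 — invert Sigma (cofactor / det for 3×3, or solve directly):
  Sigma^{-1} = [[0.5238, 0.2381, 0.0952],
 [0.2381, 0.381, -0.0476],
 [0.0952, -0.0476, 0.381]].

Step 3 — form the quadratic (x - mu)^T · Sigma^{-1} · (x - mu):
  Sigma^{-1} · (x - mu) = (-0.8571, -0.5714, -0.4286).
  (x - mu)^T · [Sigma^{-1} · (x - mu)] = (-1)·(-0.8571) + (-1)·(-0.5714) + (-1)·(-0.4286) = 1.8571.

Step 4 — take square root: d = √(1.8571) ≈ 1.3628.

d(x, mu) = √(1.8571) ≈ 1.3628


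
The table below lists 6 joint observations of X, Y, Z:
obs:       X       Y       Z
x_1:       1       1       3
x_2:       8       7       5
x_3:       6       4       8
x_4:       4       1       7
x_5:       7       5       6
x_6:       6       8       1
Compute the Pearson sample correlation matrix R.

Step 1 — column means:
  mean(X) = (1 + 8 + 6 + 4 + 7 + 6) / 6 = 32/6 = 5.3333
  mean(Y) = (1 + 7 + 4 + 1 + 5 + 8) / 6 = 26/6 = 4.3333
  mean(Z) = (3 + 5 + 8 + 7 + 6 + 1) / 6 = 30/6 = 5

Step 2 — sample variances and covariances s[i,j] = (1/(n-1)) · Σ_k (x_{k,i} - mean_i) · (x_{k,j} - mean_j), with n-1 = 5:
  s[X,X] = ((-4.3333)·(-4.3333) + (2.6667)·(2.6667) + (0.6667)·(0.6667) + (-1.3333)·(-1.3333) + (1.6667)·(1.6667) + (0.6667)·(0.6667)) / 5 = 31.3333/5 = 6.2667
  s[X,Y] = ((-4.3333)·(-3.3333) + (2.6667)·(2.6667) + (0.6667)·(-0.3333) + (-1.3333)·(-3.3333) + (1.6667)·(0.6667) + (0.6667)·(3.6667)) / 5 = 29.3333/5 = 5.8667
  s[X,Z] = ((-4.3333)·(-2) + (2.6667)·(0) + (0.6667)·(3) + (-1.3333)·(2) + (1.6667)·(1) + (0.6667)·(-4)) / 5 = 7/5 = 1.4
  s[Y,Y] = ((-3.3333)·(-3.3333) + (2.6667)·(2.6667) + (-0.3333)·(-0.3333) + (-3.3333)·(-3.3333) + (0.6667)·(0.6667) + (3.6667)·(3.6667)) / 5 = 43.3333/5 = 8.6667
  s[Y,Z] = ((-3.3333)·(-2) + (2.6667)·(0) + (-0.3333)·(3) + (-3.3333)·(2) + (0.6667)·(1) + (3.6667)·(-4)) / 5 = -15/5 = -3
  s[Z,Z] = ((-2)·(-2) + (0)·(0) + (3)·(3) + (2)·(2) + (1)·(1) + (-4)·(-4)) / 5 = 34/5 = 6.8
  Sample standard deviations s_i = √(s[i,i]):
  s(X) = √(6.2667) = 2.5033
  s(Y) = √(8.6667) = 2.9439
  s(Z) = √(6.8) = 2.6077

Step 3 — r_{ij} = s_{ij} / (s_i · s_j):
  r[X,X] = 1 (diagonal).
  r[X,Y] = 5.8667 / (2.5033 · 2.9439) = 5.8667 / 7.3696 = 0.7961
  r[X,Z] = 1.4 / (2.5033 · 2.6077) = 1.4 / 6.5279 = 0.2145
  r[Y,Y] = 1 (diagonal).
  r[Y,Z] = -3 / (2.9439 · 2.6077) = -3 / 7.6768 = -0.3908
  r[Z,Z] = 1 (diagonal).

R is symmetric with unit diagonal. Assembling:

R = [[1, 0.7961, 0.2145],
 [0.7961, 1, -0.3908],
 [0.2145, -0.3908, 1]]


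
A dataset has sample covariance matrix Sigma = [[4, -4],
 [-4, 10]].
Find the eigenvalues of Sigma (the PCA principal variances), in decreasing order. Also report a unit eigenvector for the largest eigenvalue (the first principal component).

Step 1 — characteristic polynomial of 2×2 Sigma:
  det(Sigma - λI) = λ² - trace · λ + det = 0.
  trace = 4 + 10 = 14, det = 4·10 - (-4)² = 24.
Step 2 — discriminant:
  Δ = trace² - 4·det = 196 - 96 = 100.
Step 3 — eigenvalues:
  λ = (trace ± √Δ)/2 = (14 ± 10)/2,
  λ_1 = 12,  λ_2 = 2.

Step 4 — unit eigenvector for λ_1: solve (Sigma - λ_1 I)v = 0. First row:
  (4 - 12)·v_x + (-4)·v_y = 0, i.e. (-8)·v_x + (-4)·v_y = 0,
  so v ∝ (b, λ_1 - a) = (-4, 8); multiply by -1 so the first entry is positive: u = (4, -8).
  ||u|| = √((4)² + (-8)²) = √(80) ≈ 8.9443,
  v_1 = u/||u|| ≈ (0.4472, -0.8944) (||v_1|| = 1).

λ_1 = 12,  λ_2 = 2;  v_1 ≈ (0.4472, -0.8944)


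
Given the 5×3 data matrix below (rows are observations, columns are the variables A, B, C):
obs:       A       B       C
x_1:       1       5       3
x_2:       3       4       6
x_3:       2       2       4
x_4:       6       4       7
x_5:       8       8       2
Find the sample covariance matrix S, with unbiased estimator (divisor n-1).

Step 1 — column means:
  mean(A) = (1 + 3 + 2 + 6 + 8) / 5 = 20/5 = 4
  mean(B) = (5 + 4 + 2 + 4 + 8) / 5 = 23/5 = 4.6
  mean(C) = (3 + 6 + 4 + 7 + 2) / 5 = 22/5 = 4.4

Step 2 — sample covariance S[i,j] = (1/(n-1)) · Σ_k (x_{k,i} - mean_i) · (x_{k,j} - mean_j), with n-1 = 4.
  S[A,A] = ((-3)·(-3) + (-1)·(-1) + (-2)·(-2) + (2)·(2) + (4)·(4)) / 4 = 34/4 = 8.5
  S[A,B] = ((-3)·(0.4) + (-1)·(-0.6) + (-2)·(-2.6) + (2)·(-0.6) + (4)·(3.4)) / 4 = 17/4 = 4.25
  S[A,C] = ((-3)·(-1.4) + (-1)·(1.6) + (-2)·(-0.4) + (2)·(2.6) + (4)·(-2.4)) / 4 = -1/4 = -0.25
  S[B,B] = ((0.4)·(0.4) + (-0.6)·(-0.6) + (-2.6)·(-2.6) + (-0.6)·(-0.6) + (3.4)·(3.4)) / 4 = 19.2/4 = 4.8
  S[B,C] = ((0.4)·(-1.4) + (-0.6)·(1.6) + (-2.6)·(-0.4) + (-0.6)·(2.6) + (3.4)·(-2.4)) / 4 = -10.2/4 = -2.55
  S[C,C] = ((-1.4)·(-1.4) + (1.6)·(1.6) + (-0.4)·(-0.4) + (2.6)·(2.6) + (-2.4)·(-2.4)) / 4 = 17.2/4 = 4.3

S is symmetric (S[j,i] = S[i,j]). Assembling:

S = [[8.5, 4.25, -0.25],
 [4.25, 4.8, -2.55],
 [-0.25, -2.55, 4.3]]


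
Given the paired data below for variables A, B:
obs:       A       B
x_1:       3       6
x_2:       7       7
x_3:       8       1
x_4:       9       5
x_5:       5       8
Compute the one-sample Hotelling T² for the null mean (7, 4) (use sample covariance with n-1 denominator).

Step 1 — sample mean vector:
  mean(A) = (3 + 7 + 8 + 9 + 5) / 5 = 32/5 = 6.4
  mean(B) = (6 + 7 + 1 + 5 + 8) / 5 = 27/5 = 5.4
  x̄ = (6.4, 5.4),  deviation x̄ - mu_0 = (6.4, 5.4) - (7, 4) = (-0.6, 1.4).

Step 2 — sample covariance matrix, S[i,j] = (1/(n-1)) · Σ_k (x_{k,i} - mean_i) · (x_{k,j} - mean_j), divisor n-1 = 4:
  S[A,A] = ((-3.4)·(-3.4) + (0.6)·(0.6) + (1.6)·(1.6) + (2.6)·(2.6) + (-1.4)·(-1.4)) / 4 = 23.2/4 = 5.8
  S[A,B] = ((-3.4)·(0.6) + (0.6)·(1.6) + (1.6)·(-4.4) + (2.6)·(-0.4) + (-1.4)·(2.6)) / 4 = -12.8/4 = -3.2
  S[B,B] = ((0.6)·(0.6) + (1.6)·(1.6) + (-4.4)·(-4.4) + (-0.4)·(-0.4) + (2.6)·(2.6)) / 4 = 29.2/4 = 7.3
  S = [[5.8, -3.2],
 [-3.2, 7.3]].

Step 3 — invert S. det(S) = 5.8·7.3 - (-3.2)² = 32.1.
  S^{-1} = (1/det) · [[d, -b], [-b, a]] = [[0.2274, 0.0997],
 [0.0997, 0.1807]].

Step 4 — quadratic form (x̄ - mu_0)^T · S^{-1} · (x̄ - mu_0):
  S^{-1} · (x̄ - mu_0) = (0.0031, 0.1931),
  (x̄ - mu_0)^T · [...] = (-0.6)·(0.0031) + (1.4)·(0.1931) = 0.2685.

Step 5 — scale by n: T² = 5 · 0.2685 = 1.3427.

T² ≈ 1.3427


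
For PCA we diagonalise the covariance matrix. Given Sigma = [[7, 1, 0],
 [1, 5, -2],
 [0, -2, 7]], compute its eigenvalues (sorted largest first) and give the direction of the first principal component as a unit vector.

Step 1 — characteristic polynomial p(λ) = det(λI - Sigma) = λ³ - tr·λ² + c_1·λ - det, where tr = trace, c_1 = sum of the principal 2×2 minors, det = det(Sigma):
  tr = 7 + 5 + 7 = 19,
  c_1 = (7·5 - (1)²) + (7·7 - (0)²) + (5·7 - (-2)²) = 34 + 49 + 31 = 114,
  det = 7·(5·7 - (-2)²) - (1)·((1)·7 - (-2)·(0)) + (0)·((1)·(-2) - 5·(0)) = 7·(31) - (1)·(7) + (0)·(-2) = 210.
  So p(λ) = λ³ - 19λ² + 114λ - 210.
Step 2 — look for an integer root (rational root theorem: any rational root is an integer divisor of 210). Testing λ = 7:
  p(7) = 343 - 931 + 798 - 210 = 0  ✓
  Dividing out (λ - 7): p(λ) = (λ - 7)(λ² - 12λ + 30).
Step 3 — remaining eigenvalues from the quadratic λ² - 12λ + 30 = 0:
  Δ = 12² - 4·30 = 144 - 120 = 24,  λ = (12 ± √24)/2 = (12 ± 4.899)/2 ≈ 8.4495 or 3.5505.
  Sorted: λ_1 = 8.4495,  λ_2 = 7,  λ_3 = 3.5505  (check: sum = 19 = tr ✓).

Step 4 — unit eigenvector for λ_1 ≈ 8.4495: v spans the null space of (Sigma - λ_1 I), whose rows are
  r_1 = (-1.4495, 1, 0),  r_2 = (1, -3.4495, -2),  r_3 = (0, -2, -1.4495).
  v is orthogonal to every row, so take v ∝ r_1 × r_2 = ((1)·(-2) - (0)·(-3.4495), (0)·(1) - (-1.4495)·(-2), (-1.4495)·(-3.4495) - (1)·(1)) ≈ (-2, -2.899, 4).
  Rescale (multiply by -1 so the first nonzero entry is positive): u = (2, 2.899, -4).
  ||u|| = √((2)² + (2.899)² + (-4)²) = √(28.4041) ≈ 5.3295,  v_1 = u/||u|| ≈ (0.3753, 0.5439, -0.7505) (||v_1|| = 1).

λ_1 = 8.4495,  λ_2 = 7,  λ_3 = 3.5505;  v_1 ≈ (0.3753, 0.5439, -0.7505)


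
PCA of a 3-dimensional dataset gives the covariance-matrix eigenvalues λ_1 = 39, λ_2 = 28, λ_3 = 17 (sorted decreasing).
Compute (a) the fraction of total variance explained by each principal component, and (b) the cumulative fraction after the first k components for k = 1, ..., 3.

Step 1 — total variance = trace(Sigma) = Σ λ_i = 39 + 28 + 17 = 84.

Step 2 — fraction explained by component i = λ_i / Σ λ:
  PC1: 39/84 = 0.4643
  PC2: 28/84 = 0.3333
  PC3: 17/84 = 0.2024

Step 3 — cumulative fraction after k components = (λ_1 + ... + λ_k) / Σ λ:
  k = 1: 39/84 = 0.4643
  k = 2: (39 + 28)/84 = 67/84 = 0.7976
  k = 3: (39 + 28 + 17)/84 = 84/84 = 1

Summary (fraction, with percent):

explained: PC1 0.4643 (46.43%), PC2 0.3333 (33.33%), PC3 0.2024 (20.24%);  cumulative: 0.4643, 0.7976, 1


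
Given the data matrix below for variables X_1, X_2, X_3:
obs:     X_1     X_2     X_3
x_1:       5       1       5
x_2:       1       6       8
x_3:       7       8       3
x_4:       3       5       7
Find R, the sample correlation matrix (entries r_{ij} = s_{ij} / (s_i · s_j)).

Step 1 — column means:
  mean(X_1) = (5 + 1 + 7 + 3) / 4 = 16/4 = 4
  mean(X_2) = (1 + 6 + 8 + 5) / 4 = 20/4 = 5
  mean(X_3) = (5 + 8 + 3 + 7) / 4 = 23/4 = 5.75

Step 2 — sample variances and covariances s[i,j] = (1/(n-1)) · Σ_k (x_{k,i} - mean_i) · (x_{k,j} - mean_j), with n-1 = 3:
  s[X_1,X_1] = ((1)·(1) + (-3)·(-3) + (3)·(3) + (-1)·(-1)) / 3 = 20/3 = 6.6667
  s[X_1,X_2] = ((1)·(-4) + (-3)·(1) + (3)·(3) + (-1)·(0)) / 3 = 2/3 = 0.6667
  s[X_1,X_3] = ((1)·(-0.75) + (-3)·(2.25) + (3)·(-2.75) + (-1)·(1.25)) / 3 = -17/3 = -5.6667
  s[X_2,X_2] = ((-4)·(-4) + (1)·(1) + (3)·(3) + (0)·(0)) / 3 = 26/3 = 8.6667
  s[X_2,X_3] = ((-4)·(-0.75) + (1)·(2.25) + (3)·(-2.75) + (0)·(1.25)) / 3 = -3/3 = -1
  s[X_3,X_3] = ((-0.75)·(-0.75) + (2.25)·(2.25) + (-2.75)·(-2.75) + (1.25)·(1.25)) / 3 = 14.75/3 = 4.9167
  Sample standard deviations s_i = √(s[i,i]):
  s(X_1) = √(6.6667) = 2.582
  s(X_2) = √(8.6667) = 2.9439
  s(X_3) = √(4.9167) = 2.2174

Step 3 — r_{ij} = s_{ij} / (s_i · s_j):
  r[X_1,X_1] = 1 (diagonal).
  r[X_1,X_2] = 0.6667 / (2.582 · 2.9439) = 0.6667 / 7.6012 = 0.0877
  r[X_1,X_3] = -5.6667 / (2.582 · 2.2174) = -5.6667 / 5.7252 = -0.9898
  r[X_2,X_2] = 1 (diagonal).
  r[X_2,X_3] = -1 / (2.9439 · 2.2174) = -1 / 6.5277 = -0.1532
  r[X_3,X_3] = 1 (diagonal).

R is symmetric with unit diagonal. Assembling:

R = [[1, 0.0877, -0.9898],
 [0.0877, 1, -0.1532],
 [-0.9898, -0.1532, 1]]


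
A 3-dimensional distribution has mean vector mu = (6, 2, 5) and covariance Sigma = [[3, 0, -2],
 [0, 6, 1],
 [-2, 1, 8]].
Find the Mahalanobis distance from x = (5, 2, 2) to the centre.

Step 1 — centre the observation: (x - mu) = (-1, 0, -3).

Step 2 — invert Sigma (cofactor / det for 3×3, or solve directly):
  Sigma^{-1} = [[0.4017, -0.0171, 0.1026],
 [-0.0171, 0.1709, -0.0256],
 [0.1026, -0.0256, 0.1538]].

Step 3 — form the quadratic (x - mu)^T · Sigma^{-1} · (x - mu):
  Sigma^{-1} · (x - mu) = (-0.7094, 0.094, -0.5641).
  (x - mu)^T · [Sigma^{-1} · (x - mu)] = (-1)·(-0.7094) + (0)·(0.094) + (-3)·(-0.5641) = 2.4017.

Step 4 — take square root: d = √(2.4017) ≈ 1.5497.

d(x, mu) = √(2.4017) ≈ 1.5497


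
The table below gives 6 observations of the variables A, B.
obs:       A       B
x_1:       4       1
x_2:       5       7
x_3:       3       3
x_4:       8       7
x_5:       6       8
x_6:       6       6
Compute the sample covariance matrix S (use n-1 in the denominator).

Step 1 — column means:
  mean(A) = (4 + 5 + 3 + 8 + 6 + 6) / 6 = 32/6 = 5.3333
  mean(B) = (1 + 7 + 3 + 7 + 8 + 6) / 6 = 32/6 = 5.3333

Step 2 — sample covariance S[i,j] = (1/(n-1)) · Σ_k (x_{k,i} - mean_i) · (x_{k,j} - mean_j), with n-1 = 5.
  S[A,A] = ((-1.3333)·(-1.3333) + (-0.3333)·(-0.3333) + (-2.3333)·(-2.3333) + (2.6667)·(2.6667) + (0.6667)·(0.6667) + (0.6667)·(0.6667)) / 5 = 15.3333/5 = 3.0667
  S[A,B] = ((-1.3333)·(-4.3333) + (-0.3333)·(1.6667) + (-2.3333)·(-2.3333) + (2.6667)·(1.6667) + (0.6667)·(2.6667) + (0.6667)·(0.6667)) / 5 = 17.3333/5 = 3.4667
  S[B,B] = ((-4.3333)·(-4.3333) + (1.6667)·(1.6667) + (-2.3333)·(-2.3333) + (1.6667)·(1.6667) + (2.6667)·(2.6667) + (0.6667)·(0.6667)) / 5 = 37.3333/5 = 7.4667

S is symmetric (S[j,i] = S[i,j]). Assembling:

S = [[3.0667, 3.4667],
 [3.4667, 7.4667]]


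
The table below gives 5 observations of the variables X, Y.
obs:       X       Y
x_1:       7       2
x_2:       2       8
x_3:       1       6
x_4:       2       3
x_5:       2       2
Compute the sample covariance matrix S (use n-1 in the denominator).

Step 1 — column means:
  mean(X) = (7 + 2 + 1 + 2 + 2) / 5 = 14/5 = 2.8
  mean(Y) = (2 + 8 + 6 + 3 + 2) / 5 = 21/5 = 4.2

Step 2 — sample covariance S[i,j] = (1/(n-1)) · Σ_k (x_{k,i} - mean_i) · (x_{k,j} - mean_j), with n-1 = 4.
  S[X,X] = ((4.2)·(4.2) + (-0.8)·(-0.8) + (-1.8)·(-1.8) + (-0.8)·(-0.8) + (-0.8)·(-0.8)) / 4 = 22.8/4 = 5.7
  S[X,Y] = ((4.2)·(-2.2) + (-0.8)·(3.8) + (-1.8)·(1.8) + (-0.8)·(-1.2) + (-0.8)·(-2.2)) / 4 = -12.8/4 = -3.2
  S[Y,Y] = ((-2.2)·(-2.2) + (3.8)·(3.8) + (1.8)·(1.8) + (-1.2)·(-1.2) + (-2.2)·(-2.2)) / 4 = 28.8/4 = 7.2

S is symmetric (S[j,i] = S[i,j]). Assembling:

S = [[5.7, -3.2],
 [-3.2, 7.2]]


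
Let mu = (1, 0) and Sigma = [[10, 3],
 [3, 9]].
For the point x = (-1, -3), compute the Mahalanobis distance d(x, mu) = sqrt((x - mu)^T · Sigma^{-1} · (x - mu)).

Step 1 — centre the observation: (x - mu) = (-2, -3).

Step 2 — invert Sigma. det(Sigma) = 10·9 - (3)² = 81.
  Sigma^{-1} = (1/det) · [[d, -b], [-b, a]] = [[0.1111, -0.037],
 [-0.037, 0.1235]].

Step 3 — form the quadratic (x - mu)^T · Sigma^{-1} · (x - mu):
  Sigma^{-1} · (x - mu) = (-0.1111, -0.2963).
  (x - mu)^T · [Sigma^{-1} · (x - mu)] = (-2)·(-0.1111) + (-3)·(-0.2963) = 1.1111.

Step 4 — take square root: d = √(1.1111) ≈ 1.0541.

d(x, mu) = √(1.1111) ≈ 1.0541


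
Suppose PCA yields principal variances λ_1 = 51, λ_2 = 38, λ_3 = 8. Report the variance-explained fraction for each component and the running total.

Step 1 — total variance = trace(Sigma) = Σ λ_i = 51 + 38 + 8 = 97.

Step 2 — fraction explained by component i = λ_i / Σ λ:
  PC1: 51/97 = 0.5258
  PC2: 38/97 = 0.3918
  PC3: 8/97 = 0.0825

Step 3 — cumulative fraction after k components = (λ_1 + ... + λ_k) / Σ λ:
  k = 1: 51/97 = 0.5258
  k = 2: (51 + 38)/97 = 89/97 = 0.9175
  k = 3: (51 + 38 + 8)/97 = 97/97 = 1

Summary (fraction, with percent):

explained: PC1 0.5258 (52.58%), PC2 0.3918 (39.18%), PC3 0.0825 (8.25%);  cumulative: 0.5258, 0.9175, 1


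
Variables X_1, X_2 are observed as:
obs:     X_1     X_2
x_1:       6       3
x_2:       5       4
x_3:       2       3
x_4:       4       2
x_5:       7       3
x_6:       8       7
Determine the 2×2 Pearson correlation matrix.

Step 1 — column means:
  mean(X_1) = (6 + 5 + 2 + 4 + 7 + 8) / 6 = 32/6 = 5.3333
  mean(X_2) = (3 + 4 + 3 + 2 + 3 + 7) / 6 = 22/6 = 3.6667

Step 2 — sample variances and covariances s[i,j] = (1/(n-1)) · Σ_k (x_{k,i} - mean_i) · (x_{k,j} - mean_j), with n-1 = 5:
  s[X_1,X_1] = ((0.6667)·(0.6667) + (-0.3333)·(-0.3333) + (-3.3333)·(-3.3333) + (-1.3333)·(-1.3333) + (1.6667)·(1.6667) + (2.6667)·(2.6667)) / 5 = 23.3333/5 = 4.6667
  s[X_1,X_2] = ((0.6667)·(-0.6667) + (-0.3333)·(0.3333) + (-3.3333)·(-0.6667) + (-1.3333)·(-1.6667) + (1.6667)·(-0.6667) + (2.6667)·(3.3333)) / 5 = 11.6667/5 = 2.3333
  s[X_2,X_2] = ((-0.6667)·(-0.6667) + (0.3333)·(0.3333) + (-0.6667)·(-0.6667) + (-1.6667)·(-1.6667) + (-0.6667)·(-0.6667) + (3.3333)·(3.3333)) / 5 = 15.3333/5 = 3.0667
  Sample standard deviations s_i = √(s[i,i]):
  s(X_1) = √(4.6667) = 2.1602
  s(X_2) = √(3.0667) = 1.7512

Step 3 — r_{ij} = s_{ij} / (s_i · s_j):
  r[X_1,X_1] = 1 (diagonal).
  r[X_1,X_2] = 2.3333 / (2.1602 · 1.7512) = 2.3333 / 3.783 = 0.6168
  r[X_2,X_2] = 1 (diagonal).

R is symmetric with unit diagonal. Assembling:

R = [[1, 0.6168],
 [0.6168, 1]]


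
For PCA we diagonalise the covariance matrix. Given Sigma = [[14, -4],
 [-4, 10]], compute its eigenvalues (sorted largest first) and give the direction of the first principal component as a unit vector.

Step 1 — characteristic polynomial of 2×2 Sigma:
  det(Sigma - λI) = λ² - trace · λ + det = 0.
  trace = 14 + 10 = 24, det = 14·10 - (-4)² = 124.
Step 2 — discriminant:
  Δ = trace² - 4·det = 576 - 496 = 80.
Step 3 — eigenvalues:
  λ = (trace ± √Δ)/2 = (24 ± 8.9443)/2,
  λ_1 = 16.4721,  λ_2 = 7.5279.

Step 4 — unit eigenvector for λ_1: solve (Sigma - λ_1 I)v = 0. First row:
  (14 - 16.4721)·v_x + (-4)·v_y = 0, i.e. (-2.4721)·v_x + (-4)·v_y = 0,
  so v ∝ (b, λ_1 - a) = (-4, 2.4721); multiply by -1 so the first entry is positive: u = (4, -2.4721).
  ||u|| = √((4)² + (-2.4721)²) = √(22.1115) ≈ 4.7023,
  v_1 = u/||u|| ≈ (0.8507, -0.5257) (||v_1|| = 1).

λ_1 = 16.4721,  λ_2 = 7.5279;  v_1 ≈ (0.8507, -0.5257)


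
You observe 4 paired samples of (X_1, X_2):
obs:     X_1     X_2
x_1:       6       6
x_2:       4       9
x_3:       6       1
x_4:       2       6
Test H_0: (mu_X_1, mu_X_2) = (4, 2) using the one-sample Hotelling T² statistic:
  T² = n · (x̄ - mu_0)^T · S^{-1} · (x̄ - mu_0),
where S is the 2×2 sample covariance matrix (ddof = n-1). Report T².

Step 1 — sample mean vector:
  mean(X_1) = (6 + 4 + 6 + 2) / 4 = 18/4 = 4.5
  mean(X_2) = (6 + 9 + 1 + 6) / 4 = 22/4 = 5.5
  x̄ = (4.5, 5.5),  deviation x̄ - mu_0 = (4.5, 5.5) - (4, 2) = (0.5, 3.5).

Step 2 — sample covariance matrix, S[i,j] = (1/(n-1)) · Σ_k (x_{k,i} - mean_i) · (x_{k,j} - mean_j), divisor n-1 = 3:
  S[X_1,X_1] = ((1.5)·(1.5) + (-0.5)·(-0.5) + (1.5)·(1.5) + (-2.5)·(-2.5)) / 3 = 11/3 = 3.6667
  S[X_1,X_2] = ((1.5)·(0.5) + (-0.5)·(3.5) + (1.5)·(-4.5) + (-2.5)·(0.5)) / 3 = -9/3 = -3
  S[X_2,X_2] = ((0.5)·(0.5) + (3.5)·(3.5) + (-4.5)·(-4.5) + (0.5)·(0.5)) / 3 = 33/3 = 11
  S = [[3.6667, -3],
 [-3, 11]].

Step 3 — invert S. det(S) = 3.6667·11 - (-3)² = 31.3333.
  S^{-1} = (1/det) · [[d, -b], [-b, a]] = [[0.3511, 0.0957],
 [0.0957, 0.117]].

Step 4 — quadratic form (x̄ - mu_0)^T · S^{-1} · (x̄ - mu_0):
  S^{-1} · (x̄ - mu_0) = (0.5106, 0.4574),
  (x̄ - mu_0)^T · [...] = (0.5)·(0.5106) + (3.5)·(0.4574) = 1.8564.

Step 5 — scale by n: T² = 4 · 1.8564 = 7.4255.

T² ≈ 7.4255


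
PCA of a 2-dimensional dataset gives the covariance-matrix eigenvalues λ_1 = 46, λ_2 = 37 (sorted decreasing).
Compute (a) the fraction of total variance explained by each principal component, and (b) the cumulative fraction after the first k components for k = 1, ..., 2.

Step 1 — total variance = trace(Sigma) = Σ λ_i = 46 + 37 = 83.

Step 2 — fraction explained by component i = λ_i / Σ λ:
  PC1: 46/83 = 0.5542
  PC2: 37/83 = 0.4458

Step 3 — cumulative fraction after k components = (λ_1 + ... + λ_k) / Σ λ:
  k = 1: 46/83 = 0.5542
  k = 2: (46 + 37)/83 = 83/83 = 1

Summary (fraction, with percent):

explained: PC1 0.5542 (55.42%), PC2 0.4458 (44.58%);  cumulative: 0.5542, 1


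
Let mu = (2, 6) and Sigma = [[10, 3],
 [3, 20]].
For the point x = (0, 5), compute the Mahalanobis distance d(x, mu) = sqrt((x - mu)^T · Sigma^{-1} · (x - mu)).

Step 1 — centre the observation: (x - mu) = (-2, -1).

Step 2 — invert Sigma. det(Sigma) = 10·20 - (3)² = 191.
  Sigma^{-1} = (1/det) · [[d, -b], [-b, a]] = [[0.1047, -0.0157],
 [-0.0157, 0.0524]].

Step 3 — form the quadratic (x - mu)^T · Sigma^{-1} · (x - mu):
  Sigma^{-1} · (x - mu) = (-0.1937, -0.0209).
  (x - mu)^T · [Sigma^{-1} · (x - mu)] = (-2)·(-0.1937) + (-1)·(-0.0209) = 0.4084.

Step 4 — take square root: d = √(0.4084) ≈ 0.639.

d(x, mu) = √(0.4084) ≈ 0.639


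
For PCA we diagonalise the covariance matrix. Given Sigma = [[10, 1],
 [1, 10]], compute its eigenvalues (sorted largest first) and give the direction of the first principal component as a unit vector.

Step 1 — characteristic polynomial of 2×2 Sigma:
  det(Sigma - λI) = λ² - trace · λ + det = 0.
  trace = 10 + 10 = 20, det = 10·10 - (1)² = 99.
Step 2 — discriminant:
  Δ = trace² - 4·det = 400 - 396 = 4.
Step 3 — eigenvalues:
  λ = (trace ± √Δ)/2 = (20 ± 2)/2,
  λ_1 = 11,  λ_2 = 9.

Step 4 — unit eigenvector for λ_1: solve (Sigma - λ_1 I)v = 0. First row:
  (10 - 11)·v_x + (1)·v_y = 0, i.e. (-1)·v_x + (1)·v_y = 0,
  so v ∝ (b, λ_1 - a) = (1, 1) = u.
  ||u|| = √((1)² + (1)²) = √(2) ≈ 1.4142,
  v_1 = u/||u|| ≈ (0.7071, 0.7071) (||v_1|| = 1).

λ_1 = 11,  λ_2 = 9;  v_1 ≈ (0.7071, 0.7071)


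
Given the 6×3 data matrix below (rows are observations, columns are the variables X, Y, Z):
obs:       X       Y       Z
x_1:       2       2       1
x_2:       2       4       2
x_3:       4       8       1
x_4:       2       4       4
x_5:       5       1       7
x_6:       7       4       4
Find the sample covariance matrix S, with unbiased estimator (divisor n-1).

Step 1 — column means:
  mean(X) = (2 + 2 + 4 + 2 + 5 + 7) / 6 = 22/6 = 3.6667
  mean(Y) = (2 + 4 + 8 + 4 + 1 + 4) / 6 = 23/6 = 3.8333
  mean(Z) = (1 + 2 + 1 + 4 + 7 + 4) / 6 = 19/6 = 3.1667

Step 2 — sample covariance S[i,j] = (1/(n-1)) · Σ_k (x_{k,i} - mean_i) · (x_{k,j} - mean_j), with n-1 = 5.
  S[X,X] = ((-1.6667)·(-1.6667) + (-1.6667)·(-1.6667) + (0.3333)·(0.3333) + (-1.6667)·(-1.6667) + (1.3333)·(1.3333) + (3.3333)·(3.3333)) / 5 = 21.3333/5 = 4.2667
  S[X,Y] = ((-1.6667)·(-1.8333) + (-1.6667)·(0.1667) + (0.3333)·(4.1667) + (-1.6667)·(0.1667) + (1.3333)·(-2.8333) + (3.3333)·(0.1667)) / 5 = 0.6667/5 = 0.1333
  S[X,Z] = ((-1.6667)·(-2.1667) + (-1.6667)·(-1.1667) + (0.3333)·(-2.1667) + (-1.6667)·(0.8333) + (1.3333)·(3.8333) + (3.3333)·(0.8333)) / 5 = 11.3333/5 = 2.2667
  S[Y,Y] = ((-1.8333)·(-1.8333) + (0.1667)·(0.1667) + (4.1667)·(4.1667) + (0.1667)·(0.1667) + (-2.8333)·(-2.8333) + (0.1667)·(0.1667)) / 5 = 28.8333/5 = 5.7667
  S[Y,Z] = ((-1.8333)·(-2.1667) + (0.1667)·(-1.1667) + (4.1667)·(-2.1667) + (0.1667)·(0.8333) + (-2.8333)·(3.8333) + (0.1667)·(0.8333)) / 5 = -15.8333/5 = -3.1667
  S[Z,Z] = ((-2.1667)·(-2.1667) + (-1.1667)·(-1.1667) + (-2.1667)·(-2.1667) + (0.8333)·(0.8333) + (3.8333)·(3.8333) + (0.8333)·(0.8333)) / 5 = 26.8333/5 = 5.3667

S is symmetric (S[j,i] = S[i,j]). Assembling:

S = [[4.2667, 0.1333, 2.2667],
 [0.1333, 5.7667, -3.1667],
 [2.2667, -3.1667, 5.3667]]


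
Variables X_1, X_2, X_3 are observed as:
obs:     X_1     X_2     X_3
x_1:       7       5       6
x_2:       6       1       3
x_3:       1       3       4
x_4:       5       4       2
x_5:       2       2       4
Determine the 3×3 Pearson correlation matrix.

Step 1 — column means:
  mean(X_1) = (7 + 6 + 1 + 5 + 2) / 5 = 21/5 = 4.2
  mean(X_2) = (5 + 1 + 3 + 4 + 2) / 5 = 15/5 = 3
  mean(X_3) = (6 + 3 + 4 + 2 + 4) / 5 = 19/5 = 3.8

Step 2 — sample variances and covariances s[i,j] = (1/(n-1)) · Σ_k (x_{k,i} - mean_i) · (x_{k,j} - mean_j), with n-1 = 4:
  s[X_1,X_1] = ((2.8)·(2.8) + (1.8)·(1.8) + (-3.2)·(-3.2) + (0.8)·(0.8) + (-2.2)·(-2.2)) / 4 = 26.8/4 = 6.7
  s[X_1,X_2] = ((2.8)·(2) + (1.8)·(-2) + (-3.2)·(0) + (0.8)·(1) + (-2.2)·(-1)) / 4 = 5/4 = 1.25
  s[X_1,X_3] = ((2.8)·(2.2) + (1.8)·(-0.8) + (-3.2)·(0.2) + (0.8)·(-1.8) + (-2.2)·(0.2)) / 4 = 2.2/4 = 0.55
  s[X_2,X_2] = ((2)·(2) + (-2)·(-2) + (0)·(0) + (1)·(1) + (-1)·(-1)) / 4 = 10/4 = 2.5
  s[X_2,X_3] = ((2)·(2.2) + (-2)·(-0.8) + (0)·(0.2) + (1)·(-1.8) + (-1)·(0.2)) / 4 = 4/4 = 1
  s[X_3,X_3] = ((2.2)·(2.2) + (-0.8)·(-0.8) + (0.2)·(0.2) + (-1.8)·(-1.8) + (0.2)·(0.2)) / 4 = 8.8/4 = 2.2
  Sample standard deviations s_i = √(s[i,i]):
  s(X_1) = √(6.7) = 2.5884
  s(X_2) = √(2.5) = 1.5811
  s(X_3) = √(2.2) = 1.4832

Step 3 — r_{ij} = s_{ij} / (s_i · s_j):
  r[X_1,X_1] = 1 (diagonal).
  r[X_1,X_2] = 1.25 / (2.5884 · 1.5811) = 1.25 / 4.0927 = 0.3054
  r[X_1,X_3] = 0.55 / (2.5884 · 1.4832) = 0.55 / 3.8393 = 0.1433
  r[X_2,X_2] = 1 (diagonal).
  r[X_2,X_3] = 1 / (1.5811 · 1.4832) = 1 / 2.3452 = 0.4264
  r[X_3,X_3] = 1 (diagonal).

R is symmetric with unit diagonal. Assembling:

R = [[1, 0.3054, 0.1433],
 [0.3054, 1, 0.4264],
 [0.1433, 0.4264, 1]]


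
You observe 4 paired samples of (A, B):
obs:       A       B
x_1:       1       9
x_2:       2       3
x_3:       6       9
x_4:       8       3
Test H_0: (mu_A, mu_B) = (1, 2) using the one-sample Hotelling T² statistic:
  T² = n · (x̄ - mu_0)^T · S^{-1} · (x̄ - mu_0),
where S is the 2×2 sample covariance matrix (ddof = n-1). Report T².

Step 1 — sample mean vector:
  mean(A) = (1 + 2 + 6 + 8) / 4 = 17/4 = 4.25
  mean(B) = (9 + 3 + 9 + 3) / 4 = 24/4 = 6
  x̄ = (4.25, 6),  deviation x̄ - mu_0 = (4.25, 6) - (1, 2) = (3.25, 4).

Step 2 — sample covariance matrix, S[i,j] = (1/(n-1)) · Σ_k (x_{k,i} - mean_i) · (x_{k,j} - mean_j), divisor n-1 = 3:
  S[A,A] = ((-3.25)·(-3.25) + (-2.25)·(-2.25) + (1.75)·(1.75) + (3.75)·(3.75)) / 3 = 32.75/3 = 10.9167
  S[A,B] = ((-3.25)·(3) + (-2.25)·(-3) + (1.75)·(3) + (3.75)·(-3)) / 3 = -9/3 = -3
  S[B,B] = ((3)·(3) + (-3)·(-3) + (3)·(3) + (-3)·(-3)) / 3 = 36/3 = 12
  S = [[10.9167, -3],
 [-3, 12]].

Step 3 — invert S. det(S) = 10.9167·12 - (-3)² = 122.
  S^{-1} = (1/det) · [[d, -b], [-b, a]] = [[0.0984, 0.0246],
 [0.0246, 0.0895]].

Step 4 — quadratic form (x̄ - mu_0)^T · S^{-1} · (x̄ - mu_0):
  S^{-1} · (x̄ - mu_0) = (0.418, 0.4378),
  (x̄ - mu_0)^T · [...] = (3.25)·(0.418) + (4)·(0.4378) = 3.11.

Step 5 — scale by n: T² = 4 · 3.11 = 12.4399.

T² ≈ 12.4399
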